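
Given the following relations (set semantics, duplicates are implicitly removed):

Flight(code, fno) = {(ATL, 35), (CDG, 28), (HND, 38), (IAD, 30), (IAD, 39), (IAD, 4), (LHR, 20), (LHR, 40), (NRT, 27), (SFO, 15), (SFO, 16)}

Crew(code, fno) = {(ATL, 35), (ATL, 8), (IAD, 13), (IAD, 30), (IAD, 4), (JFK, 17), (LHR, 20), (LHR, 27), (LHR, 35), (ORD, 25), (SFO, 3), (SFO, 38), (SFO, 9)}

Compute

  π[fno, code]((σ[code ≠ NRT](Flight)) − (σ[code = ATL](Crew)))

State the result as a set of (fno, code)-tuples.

Apply σ_{code ≠ NRT}; surviving tuples: {(ATL, 35), (CDG, 28), (HND, 38), (IAD, 30), (IAD, 39), (IAD, 4), (LHR, 20), (LHR, 40), (SFO, 15), (SFO, 16)}
Apply σ_{code = ATL}; surviving tuples: {(ATL, 35), (ATL, 8)}
Difference: {(ATL, 35), (CDG, 28), (HND, 38), (IAD, 30), (IAD, 39), (IAD, 4), (LHR, 20), (LHR, 40), (SFO, 15), (SFO, 16)} with {(ATL, 35), (ATL, 8)} → {(CDG, 28), (HND, 38), (IAD, 30), (IAD, 39), (IAD, 4), (LHR, 20), (LHR, 40), (SFO, 15), (SFO, 16)}
π_{fno, code} gives {(15, SFO), (16, SFO), (20, LHR), (28, CDG), (30, IAD), (38, HND), (39, IAD), (4, IAD), (40, LHR)}.

{(15, SFO), (16, SFO), (20, LHR), (28, CDG), (30, IAD), (38, HND), (39, IAD), (4, IAD), (40, LHR)}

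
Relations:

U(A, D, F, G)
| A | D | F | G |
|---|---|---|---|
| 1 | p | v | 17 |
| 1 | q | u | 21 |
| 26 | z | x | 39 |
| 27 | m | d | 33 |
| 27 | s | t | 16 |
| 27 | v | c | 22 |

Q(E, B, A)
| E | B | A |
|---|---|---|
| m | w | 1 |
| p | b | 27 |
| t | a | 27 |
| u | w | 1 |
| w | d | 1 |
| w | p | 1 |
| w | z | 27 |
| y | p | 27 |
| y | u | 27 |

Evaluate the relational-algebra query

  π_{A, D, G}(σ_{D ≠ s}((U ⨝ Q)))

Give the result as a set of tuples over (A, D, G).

Joining U and Q on A yields {(1, p, v, 17, m, w), (1, p, v, 17, u, w), (1, p, v, 17, w, d), (1, p, v, 17, w, p), (1, q, u, 21, m, w), (1, q, u, 21, u, w), (1, q, u, 21, w, d), (1, q, u, 21, w, p), (27, m, d, 33, p, b), (27, m, d, 33, t, a), (27, m, d, 33, w, z), (27, m, d, 33, y, p), (27, m, d, 33, y, u), (27, s, t, 16, p, b), (27, s, t, 16, t, a), (27, s, t, 16, w, z), (27, s, t, 16, y, p), (27, s, t, 16, y, u), (27, v, c, 22, p, b), (27, v, c, 22, t, a), (27, v, c, 22, w, z), (27, v, c, 22, y, p), (27, v, c, 22, y, u)}.
Filtering on D ≠ s leaves {(1, p, v, 17, m, w), (1, p, v, 17, u, w), (1, p, v, 17, w, d), (1, p, v, 17, w, p), (1, q, u, 21, m, w), (1, q, u, 21, u, w), (1, q, u, 21, w, d), (1, q, u, 21, w, p), (27, m, d, 33, p, b), (27, m, d, 33, t, a), (27, m, d, 33, w, z), (27, m, d, 33, y, p), (27, m, d, 33, y, u), (27, v, c, 22, p, b), (27, v, c, 22, t, a), (27, v, c, 22, w, z), (27, v, c, 22, y, p), (27, v, c, 22, y, u)}.
Keep only column(s) A, D, G (14 duplicate(s) eliminated): {(1, p, 17), (1, q, 21), (27, m, 33), (27, v, 22)}

{(1, p, 17), (1, q, 21), (27, m, 33), (27, v, 22)}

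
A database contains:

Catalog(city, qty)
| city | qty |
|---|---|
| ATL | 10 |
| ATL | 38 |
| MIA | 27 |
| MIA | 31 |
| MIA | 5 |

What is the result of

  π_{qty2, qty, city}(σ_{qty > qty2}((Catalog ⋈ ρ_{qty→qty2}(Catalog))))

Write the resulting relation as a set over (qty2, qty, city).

{(10, 38, ATL), (27, 31, MIA), (5, 27, MIA), (5, 31, MIA)}

ρ[qty→qty2]: schema becomes (city, qty2); tuples unchanged.
Natural join on city: {(ATL, 10, 10), (ATL, 10, 38), (ATL, 38, 10), (ATL, 38, 38), (MIA, 27, 27), (MIA, 27, 31), (MIA, 27, 5), (MIA, 31, 27), (MIA, 31, 31), (MIA, 31, 5), (MIA, 5, 27), (MIA, 5, 31), (MIA, 5, 5)}
Filtering on qty > qty2 leaves {(ATL, 38, 10), (MIA, 27, 5), (MIA, 31, 27), (MIA, 31, 5)}.
Projecting to qty2, qty, city: {(10, 38, ATL), (27, 31, MIA), (5, 27, MIA), (5, 31, MIA)}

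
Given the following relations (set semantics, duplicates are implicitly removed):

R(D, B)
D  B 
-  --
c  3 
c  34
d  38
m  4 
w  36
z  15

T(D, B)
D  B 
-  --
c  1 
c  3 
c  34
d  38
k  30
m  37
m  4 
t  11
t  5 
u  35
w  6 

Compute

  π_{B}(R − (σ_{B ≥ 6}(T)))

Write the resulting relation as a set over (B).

{15, 3, 36, 4}

Selection B ≥ 6: {(c, 34), (d, 38), (k, 30), (m, 37), (t, 11), (u, 35), (w, 6)}
Set difference of the two operands is {(c, 3), (m, 4), (w, 36), (z, 15)}.
Projecting to B: {15, 3, 36, 4}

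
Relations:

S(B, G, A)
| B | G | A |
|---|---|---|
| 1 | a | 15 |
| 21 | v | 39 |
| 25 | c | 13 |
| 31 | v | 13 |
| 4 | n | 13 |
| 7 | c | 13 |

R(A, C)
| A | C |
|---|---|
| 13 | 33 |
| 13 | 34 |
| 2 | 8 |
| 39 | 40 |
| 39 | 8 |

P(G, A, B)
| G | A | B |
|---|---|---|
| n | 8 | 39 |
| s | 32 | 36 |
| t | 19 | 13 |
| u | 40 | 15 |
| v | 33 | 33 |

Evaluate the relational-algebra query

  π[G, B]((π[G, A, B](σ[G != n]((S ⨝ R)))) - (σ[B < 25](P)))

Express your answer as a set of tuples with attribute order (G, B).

{(c, 25), (c, 7), (v, 21), (v, 31)}

Natural join on A: {(21, v, 39, 40), (21, v, 39, 8), (25, c, 13, 33), (25, c, 13, 34), (31, v, 13, 33), (31, v, 13, 34), (4, n, 13, 33), (4, n, 13, 34), (7, c, 13, 33), (7, c, 13, 34)}
Filtering on G != n leaves {(21, v, 39, 40), (21, v, 39, 8), (25, c, 13, 33), (25, c, 13, 34), (31, v, 13, 33), (31, v, 13, 34), (7, c, 13, 33), (7, c, 13, 34)}.
π[G, A, B]: project onto (G, A, B) (4 duplicate(s) eliminated) → {(c, 13, 25), (c, 13, 7), (v, 13, 31), (v, 39, 21)}
Filtering on B < 25 leaves {(t, 19, 13), (u, 40, 15)}.
Set difference of the two operands is {(c, 13, 25), (c, 13, 7), (v, 13, 31), (v, 39, 21)}.
π[G, B]: project onto (G, B) → {(c, 25), (c, 7), (v, 21), (v, 31)}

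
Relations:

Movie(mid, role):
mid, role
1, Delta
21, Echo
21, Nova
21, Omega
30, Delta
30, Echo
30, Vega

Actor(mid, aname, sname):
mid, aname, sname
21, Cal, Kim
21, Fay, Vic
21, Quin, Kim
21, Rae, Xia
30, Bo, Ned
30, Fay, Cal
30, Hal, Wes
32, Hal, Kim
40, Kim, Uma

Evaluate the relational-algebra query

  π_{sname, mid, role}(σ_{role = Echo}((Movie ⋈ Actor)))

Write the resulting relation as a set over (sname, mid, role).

{(Cal, 30, Echo), (Kim, 21, Echo), (Ned, 30, Echo), (Vic, 21, Echo), (Wes, 30, Echo), (Xia, 21, Echo)}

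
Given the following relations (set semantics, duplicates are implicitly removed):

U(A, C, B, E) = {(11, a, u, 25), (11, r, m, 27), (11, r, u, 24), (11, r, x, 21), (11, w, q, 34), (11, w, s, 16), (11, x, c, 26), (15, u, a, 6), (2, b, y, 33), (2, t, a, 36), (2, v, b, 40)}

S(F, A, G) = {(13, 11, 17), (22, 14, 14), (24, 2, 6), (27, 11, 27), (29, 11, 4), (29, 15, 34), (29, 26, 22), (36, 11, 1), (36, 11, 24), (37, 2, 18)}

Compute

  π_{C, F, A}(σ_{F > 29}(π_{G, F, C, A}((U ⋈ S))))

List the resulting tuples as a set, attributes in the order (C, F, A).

{(a, 36, 11), (b, 37, 2), (r, 36, 11), (t, 37, 2), (v, 37, 2), (w, 36, 11), (x, 36, 11)}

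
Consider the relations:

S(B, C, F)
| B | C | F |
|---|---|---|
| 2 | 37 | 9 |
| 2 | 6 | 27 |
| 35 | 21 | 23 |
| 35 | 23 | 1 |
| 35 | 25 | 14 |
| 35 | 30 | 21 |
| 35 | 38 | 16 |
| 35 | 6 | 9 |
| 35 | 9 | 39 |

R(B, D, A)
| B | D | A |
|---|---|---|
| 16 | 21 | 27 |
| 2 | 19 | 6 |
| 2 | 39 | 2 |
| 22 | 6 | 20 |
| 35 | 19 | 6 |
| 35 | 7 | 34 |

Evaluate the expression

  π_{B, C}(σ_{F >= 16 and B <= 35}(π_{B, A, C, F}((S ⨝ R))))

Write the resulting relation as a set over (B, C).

{(2, 6), (35, 21), (35, 30), (35, 38), (35, 9)}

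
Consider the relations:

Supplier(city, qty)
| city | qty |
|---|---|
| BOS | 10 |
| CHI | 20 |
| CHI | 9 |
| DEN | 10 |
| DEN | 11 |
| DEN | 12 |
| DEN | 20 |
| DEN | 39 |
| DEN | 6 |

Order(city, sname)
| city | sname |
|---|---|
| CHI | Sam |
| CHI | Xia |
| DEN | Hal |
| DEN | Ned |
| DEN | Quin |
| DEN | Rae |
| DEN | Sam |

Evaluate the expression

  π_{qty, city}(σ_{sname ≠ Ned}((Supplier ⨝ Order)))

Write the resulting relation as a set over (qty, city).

{(10, DEN), (11, DEN), (12, DEN), (20, CHI), (20, DEN), (39, DEN), (6, DEN), (9, CHI)}

Supplier ⋈ Order (natural join on city): {(CHI, 20, Sam), (CHI, 20, Xia), (CHI, 9, Sam), (CHI, 9, Xia), (DEN, 10, Hal), (DEN, 10, Ned), (DEN, 10, Quin), (DEN, 10, Rae), (DEN, 10, Sam), (DEN, 11, Hal), (DEN, 11, Ned), (DEN, 11, Quin), (DEN, 11, Rae), (DEN, 11, Sam), (DEN, 12, Hal), (DEN, 12, Ned), (DEN, 12, Quin), (DEN, 12, Rae), (DEN, 12, Sam), (DEN, 20, Hal), (DEN, 20, Ned), (DEN, 20, Quin), (DEN, 20, Rae), (DEN, 20, Sam), (DEN, 39, Hal), (DEN, 39, Ned), (DEN, 39, Quin), (DEN, 39, Rae), (DEN, 39, Sam), (DEN, 6, Hal), (DEN, 6, Ned), (DEN, 6, Quin), (DEN, 6, Rae), (DEN, 6, Sam)}
σ[sname ≠ Ned]: keep tuples satisfying sname ≠ Ned → {(CHI, 20, Sam), (CHI, 20, Xia), (CHI, 9, Sam), (CHI, 9, Xia), (DEN, 10, Hal), (DEN, 10, Quin), (DEN, 10, Rae), (DEN, 10, Sam), (DEN, 11, Hal), (DEN, 11, Quin), (DEN, 11, Rae), (DEN, 11, Sam), (DEN, 12, Hal), (DEN, 12, Quin), (DEN, 12, Rae), (DEN, 12, Sam), (DEN, 20, Hal), (DEN, 20, Quin), (DEN, 20, Rae), (DEN, 20, Sam), (DEN, 39, Hal), (DEN, 39, Quin), (DEN, 39, Rae), (DEN, 39, Sam), (DEN, 6, Hal), (DEN, 6, Quin), (DEN, 6, Rae), (DEN, 6, Sam)}
Keep only column(s) qty, city (20 duplicate(s) eliminated): {(10, DEN), (11, DEN), (12, DEN), (20, CHI), (20, DEN), (39, DEN), (6, DEN), (9, CHI)}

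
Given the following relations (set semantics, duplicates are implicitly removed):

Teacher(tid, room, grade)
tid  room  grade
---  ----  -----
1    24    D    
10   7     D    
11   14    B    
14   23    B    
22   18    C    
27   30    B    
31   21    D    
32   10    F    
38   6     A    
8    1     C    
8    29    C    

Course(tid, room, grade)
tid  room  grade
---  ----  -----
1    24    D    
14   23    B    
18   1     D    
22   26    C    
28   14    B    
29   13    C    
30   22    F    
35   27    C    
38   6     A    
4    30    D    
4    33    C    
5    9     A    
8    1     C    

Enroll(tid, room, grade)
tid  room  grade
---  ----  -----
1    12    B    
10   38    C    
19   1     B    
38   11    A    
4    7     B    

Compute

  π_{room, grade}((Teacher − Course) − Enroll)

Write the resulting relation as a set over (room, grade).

Taking the difference: {(10, 7, D), (11, 14, B), (22, 18, C), (27, 30, B), (31, 21, D), (32, 10, F), (8, 29, C)}
Taking the difference: {(10, 7, D), (11, 14, B), (22, 18, C), (27, 30, B), (31, 21, D), (32, 10, F), (8, 29, C)}
Keep only column(s) room, grade: {(10, F), (14, B), (18, C), (21, D), (29, C), (30, B), (7, D)}

{(10, F), (14, B), (18, C), (21, D), (29, C), (30, B), (7, D)}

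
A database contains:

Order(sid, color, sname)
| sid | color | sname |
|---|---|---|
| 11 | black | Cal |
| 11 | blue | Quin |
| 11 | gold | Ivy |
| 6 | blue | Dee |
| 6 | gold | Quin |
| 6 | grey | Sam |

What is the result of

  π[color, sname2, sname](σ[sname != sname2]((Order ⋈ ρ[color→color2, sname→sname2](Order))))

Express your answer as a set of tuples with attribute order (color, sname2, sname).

{(black, Ivy, Cal), (black, Quin, Cal), (blue, Cal, Quin), (blue, Ivy, Quin), (blue, Quin, Dee), (blue, Sam, Dee), (gold, Cal, Ivy), (gold, Dee, Quin), (gold, Quin, Ivy), (gold, Sam, Quin), (grey, Dee, Sam), (grey, Quin, Sam)}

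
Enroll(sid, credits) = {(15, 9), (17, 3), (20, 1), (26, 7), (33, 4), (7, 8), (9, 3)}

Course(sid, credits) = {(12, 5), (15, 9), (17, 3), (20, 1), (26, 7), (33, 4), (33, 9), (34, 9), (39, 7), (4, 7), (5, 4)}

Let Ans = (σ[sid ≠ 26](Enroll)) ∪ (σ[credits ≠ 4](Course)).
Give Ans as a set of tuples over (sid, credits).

{(12, 5), (15, 9), (17, 3), (20, 1), (26, 7), (33, 4), (33, 9), (34, 9), (39, 7), (4, 7), (7, 8), (9, 3)}

Selection sid ≠ 26: {(15, 9), (17, 3), (20, 1), (33, 4), (7, 8), (9, 3)}
Selection credits ≠ 4: {(12, 5), (15, 9), (17, 3), (20, 1), (26, 7), (33, 9), (34, 9), (39, 7), (4, 7)}
Union: {(15, 9), (17, 3), (20, 1), (33, 4), (7, 8), (9, 3)} with {(12, 5), (15, 9), (17, 3), (20, 1), (26, 7), (33, 9), (34, 9), (39, 7), (4, 7)} → {(12, 5), (15, 9), (17, 3), (20, 1), (26, 7), (33, 4), (33, 9), (34, 9), (39, 7), (4, 7), (7, 8), (9, 3)}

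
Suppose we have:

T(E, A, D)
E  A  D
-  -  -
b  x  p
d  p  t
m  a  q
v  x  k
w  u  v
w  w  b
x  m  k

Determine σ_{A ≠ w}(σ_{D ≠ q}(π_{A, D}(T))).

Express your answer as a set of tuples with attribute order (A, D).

{(m, k), (p, t), (u, v), (x, k), (x, p)}

Projecting to A, D: {(a, q), (m, k), (p, t), (u, v), (w, b), (x, k), (x, p)}
Apply σ_{D ≠ q}; surviving tuples: {(m, k), (p, t), (u, v), (w, b), (x, k), (x, p)}
Apply σ_{A ≠ w}; surviving tuples: {(m, k), (p, t), (u, v), (x, k), (x, p)}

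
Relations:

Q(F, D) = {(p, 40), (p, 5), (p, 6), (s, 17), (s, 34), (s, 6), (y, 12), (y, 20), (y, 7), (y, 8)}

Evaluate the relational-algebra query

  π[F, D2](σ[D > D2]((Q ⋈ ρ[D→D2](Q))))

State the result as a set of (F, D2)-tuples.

ρ[D→D2]: schema becomes (F, D2); tuples unchanged.
Natural join on F: {(p, 40, 40), (p, 40, 5), (p, 40, 6), (p, 5, 40), (p, 5, 5), (p, 5, 6), (p, 6, 40), (p, 6, 5), (p, 6, 6), (s, 17, 17), (s, 17, 34), (s, 17, 6), (s, 34, 17), (s, 34, 34), (s, 34, 6), (s, 6, 17), (s, 6, 34), (s, 6, 6), (y, 12, 12), (y, 12, 20), (y, 12, 7), (y, 12, 8), (y, 20, 12), (y, 20, 20), (y, 20, 7), (y, 20, 8), (y, 7, 12), (y, 7, 20), (y, 7, 7), (y, 7, 8), (y, 8, 12), (y, 8, 20), (y, 8, 7), (y, 8, 8)}
σ[D > D2]: keep tuples satisfying D > D2 → {(p, 40, 5), (p, 40, 6), (p, 6, 5), (s, 17, 6), (s, 34, 17), (s, 34, 6), (y, 12, 7), (y, 12, 8), (y, 20, 12), (y, 20, 7), (y, 20, 8), (y, 8, 7)}
π_{F, D2} gives {(p, 5), (p, 6), (s, 17), (s, 6), (y, 12), (y, 7), (y, 8)} (5 duplicate(s) eliminated).

{(p, 5), (p, 6), (s, 17), (s, 6), (y, 12), (y, 7), (y, 8)}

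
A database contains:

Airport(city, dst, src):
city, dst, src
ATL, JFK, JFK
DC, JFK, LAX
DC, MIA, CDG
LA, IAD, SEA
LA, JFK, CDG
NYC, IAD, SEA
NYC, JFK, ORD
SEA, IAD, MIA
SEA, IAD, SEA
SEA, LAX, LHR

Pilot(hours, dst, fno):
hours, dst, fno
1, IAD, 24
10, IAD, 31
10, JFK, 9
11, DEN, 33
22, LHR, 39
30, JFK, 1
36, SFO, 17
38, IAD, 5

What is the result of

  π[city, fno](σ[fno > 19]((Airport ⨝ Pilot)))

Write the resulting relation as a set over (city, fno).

{(LA, 24), (LA, 31), (NYC, 24), (NYC, 31), (SEA, 24), (SEA, 31)}

Natural join on dst: {(ATL, JFK, JFK, 10, 9), (ATL, JFK, JFK, 30, 1), (DC, JFK, LAX, 10, 9), (DC, JFK, LAX, 30, 1), (LA, IAD, SEA, 1, 24), (LA, IAD, SEA, 10, 31), (LA, IAD, SEA, 38, 5), (LA, JFK, CDG, 10, 9), (LA, JFK, CDG, 30, 1), (NYC, IAD, SEA, 1, 24), (NYC, IAD, SEA, 10, 31), (NYC, IAD, SEA, 38, 5), (NYC, JFK, ORD, 10, 9), (NYC, JFK, ORD, 30, 1), (SEA, IAD, MIA, 1, 24), (SEA, IAD, MIA, 10, 31), (SEA, IAD, MIA, 38, 5), (SEA, IAD, SEA, 1, 24), (SEA, IAD, SEA, 10, 31), (SEA, IAD, SEA, 38, 5)}
Selection fno > 19: {(LA, IAD, SEA, 1, 24), (LA, IAD, SEA, 10, 31), (NYC, IAD, SEA, 1, 24), (NYC, IAD, SEA, 10, 31), (SEA, IAD, MIA, 1, 24), (SEA, IAD, MIA, 10, 31), (SEA, IAD, SEA, 1, 24), (SEA, IAD, SEA, 10, 31)}
π[city, fno]: project onto (city, fno) (2 duplicate(s) eliminated) → {(LA, 24), (LA, 31), (NYC, 24), (NYC, 31), (SEA, 24), (SEA, 31)}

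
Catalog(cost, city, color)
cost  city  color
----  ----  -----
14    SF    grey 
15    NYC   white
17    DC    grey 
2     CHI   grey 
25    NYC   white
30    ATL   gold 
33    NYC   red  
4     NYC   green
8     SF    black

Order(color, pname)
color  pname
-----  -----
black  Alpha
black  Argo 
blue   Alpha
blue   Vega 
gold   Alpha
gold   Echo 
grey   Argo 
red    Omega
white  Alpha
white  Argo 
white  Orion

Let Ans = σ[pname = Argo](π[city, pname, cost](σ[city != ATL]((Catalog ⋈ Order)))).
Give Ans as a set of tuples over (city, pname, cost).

Catalog ⋈ Order (natural join on color): {(14, SF, grey, Argo), (15, NYC, white, Alpha), (15, NYC, white, Argo), (15, NYC, white, Orion), (17, DC, grey, Argo), (2, CHI, grey, Argo), (25, NYC, white, Alpha), (25, NYC, white, Argo), (25, NYC, white, Orion), (30, ATL, gold, Alpha), (30, ATL, gold, Echo), (33, NYC, red, Omega), (8, SF, black, Alpha), (8, SF, black, Argo)}
σ[city != ATL]: keep tuples satisfying city != ATL → {(14, SF, grey, Argo), (15, NYC, white, Alpha), (15, NYC, white, Argo), (15, NYC, white, Orion), (17, DC, grey, Argo), (2, CHI, grey, Argo), (25, NYC, white, Alpha), (25, NYC, white, Argo), (25, NYC, white, Orion), (33, NYC, red, Omega), (8, SF, black, Alpha), (8, SF, black, Argo)}
Projecting to city, pname, cost: {(CHI, Argo, 2), (DC, Argo, 17), (NYC, Alpha, 15), (NYC, Alpha, 25), (NYC, Argo, 15), (NYC, Argo, 25), (NYC, Omega, 33), (NYC, Orion, 15), (NYC, Orion, 25), (SF, Alpha, 8), (SF, Argo, 14), (SF, Argo, 8)}
σ[pname = Argo]: keep tuples satisfying pname = Argo → {(CHI, Argo, 2), (DC, Argo, 17), (NYC, Argo, 15), (NYC, Argo, 25), (SF, Argo, 14), (SF, Argo, 8)}

{(CHI, Argo, 2), (DC, Argo, 17), (NYC, Argo, 15), (NYC, Argo, 25), (SF, Argo, 14), (SF, Argo, 8)}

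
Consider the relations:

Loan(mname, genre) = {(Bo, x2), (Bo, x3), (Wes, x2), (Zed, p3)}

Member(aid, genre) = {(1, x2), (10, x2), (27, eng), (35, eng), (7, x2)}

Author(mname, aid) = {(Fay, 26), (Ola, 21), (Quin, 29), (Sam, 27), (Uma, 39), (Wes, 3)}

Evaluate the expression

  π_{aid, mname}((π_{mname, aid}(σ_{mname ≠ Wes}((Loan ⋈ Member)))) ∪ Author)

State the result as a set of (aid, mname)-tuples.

{(1, Bo), (10, Bo), (21, Ola), (26, Fay), (27, Sam), (29, Quin), (3, Wes), (39, Uma), (7, Bo)}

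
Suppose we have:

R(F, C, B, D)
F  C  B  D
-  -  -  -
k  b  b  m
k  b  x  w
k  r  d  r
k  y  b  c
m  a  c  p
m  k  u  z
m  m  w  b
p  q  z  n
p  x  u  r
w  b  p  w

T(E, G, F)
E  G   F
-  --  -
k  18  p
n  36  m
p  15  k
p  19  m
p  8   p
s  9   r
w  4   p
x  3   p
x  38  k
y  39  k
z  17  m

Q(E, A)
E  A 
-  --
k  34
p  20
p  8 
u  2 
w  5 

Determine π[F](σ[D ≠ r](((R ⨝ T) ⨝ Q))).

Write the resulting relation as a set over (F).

Natural join on F: {(k, b, b, m, p, 15), (k, b, b, m, x, 38), (k, b, b, m, y, 39), (k, b, x, w, p, 15), (k, b, x, w, x, 38), (k, b, x, w, y, 39), (k, r, d, r, p, 15), (k, r, d, r, x, 38), (k, r, d, r, y, 39), (k, y, b, c, p, 15), (k, y, b, c, x, 38), (k, y, b, c, y, 39), (m, a, c, p, n, 36), (m, a, c, p, p, 19), (m, a, c, p, z, 17), (m, k, u, z, n, 36), (m, k, u, z, p, 19), (m, k, u, z, z, 17), (m, m, w, b, n, 36), (m, m, w, b, p, 19), (m, m, w, b, z, 17), (p, q, z, n, k, 18), (p, q, z, n, p, 8), (p, q, z, n, w, 4), (p, q, z, n, x, 3), (p, x, u, r, k, 18), (p, x, u, r, p, 8), (p, x, u, r, w, 4), (p, x, u, r, x, 3)}
Natural join on E: {(k, b, b, m, p, 15, 20), (k, b, b, m, p, 15, 8), (k, b, x, w, p, 15, 20), (k, b, x, w, p, 15, 8), (k, r, d, r, p, 15, 20), (k, r, d, r, p, 15, 8), (k, y, b, c, p, 15, 20), (k, y, b, c, p, 15, 8), (m, a, c, p, p, 19, 20), (m, a, c, p, p, 19, 8), (m, k, u, z, p, 19, 20), (m, k, u, z, p, 19, 8), (m, m, w, b, p, 19, 20), (m, m, w, b, p, 19, 8), (p, q, z, n, k, 18, 34), (p, q, z, n, p, 8, 20), (p, q, z, n, p, 8, 8), (p, q, z, n, w, 4, 5), (p, x, u, r, k, 18, 34), (p, x, u, r, p, 8, 20), (p, x, u, r, p, 8, 8), (p, x, u, r, w, 4, 5)}
σ[D ≠ r]: keep tuples satisfying D ≠ r → {(k, b, b, m, p, 15, 20), (k, b, b, m, p, 15, 8), (k, b, x, w, p, 15, 20), (k, b, x, w, p, 15, 8), (k, y, b, c, p, 15, 20), (k, y, b, c, p, 15, 8), (m, a, c, p, p, 19, 20), (m, a, c, p, p, 19, 8), (m, k, u, z, p, 19, 20), (m, k, u, z, p, 19, 8), (m, m, w, b, p, 19, 20), (m, m, w, b, p, 19, 8), (p, q, z, n, k, 18, 34), (p, q, z, n, p, 8, 20), (p, q, z, n, p, 8, 8), (p, q, z, n, w, 4, 5)}
π_{F} gives {k, m, p} (13 duplicate(s) eliminated).

{k, m, p}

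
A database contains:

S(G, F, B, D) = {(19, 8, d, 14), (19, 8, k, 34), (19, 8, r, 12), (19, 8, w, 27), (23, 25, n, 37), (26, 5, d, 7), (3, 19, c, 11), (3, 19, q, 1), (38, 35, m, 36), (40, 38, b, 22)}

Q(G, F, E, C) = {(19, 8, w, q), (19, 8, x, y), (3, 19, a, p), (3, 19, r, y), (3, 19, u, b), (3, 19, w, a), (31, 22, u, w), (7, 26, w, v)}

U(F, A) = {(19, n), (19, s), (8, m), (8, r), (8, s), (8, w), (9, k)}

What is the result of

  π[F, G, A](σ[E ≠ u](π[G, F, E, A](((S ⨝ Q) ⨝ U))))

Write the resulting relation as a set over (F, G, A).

{(19, 3, n), (19, 3, s), (8, 19, m), (8, 19, r), (8, 19, s), (8, 19, w)}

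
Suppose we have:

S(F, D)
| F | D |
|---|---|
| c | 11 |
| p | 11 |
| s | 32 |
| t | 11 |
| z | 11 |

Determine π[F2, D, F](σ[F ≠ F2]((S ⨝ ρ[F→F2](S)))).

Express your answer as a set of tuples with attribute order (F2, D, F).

{(c, 11, p), (c, 11, t), (c, 11, z), (p, 11, c), (p, 11, t), (p, 11, z), (t, 11, c), (t, 11, p), (t, 11, z), (z, 11, c), (z, 11, p), (z, 11, t)}

ρ[F→F2]: schema becomes (F2, D); tuples unchanged.
Natural join on D: {(c, 11, c), (c, 11, p), (c, 11, t), (c, 11, z), (p, 11, c), (p, 11, p), (p, 11, t), (p, 11, z), (s, 32, s), (t, 11, c), (t, 11, p), (t, 11, t), (t, 11, z), (z, 11, c), (z, 11, p), (z, 11, t), (z, 11, z)}
σ[F ≠ F2]: keep tuples satisfying F ≠ F2 → {(c, 11, p), (c, 11, t), (c, 11, z), (p, 11, c), (p, 11, t), (p, 11, z), (t, 11, c), (t, 11, p), (t, 11, z), (z, 11, c), (z, 11, p), (z, 11, t)}
Projecting to F2, D, F: {(c, 11, p), (c, 11, t), (c, 11, z), (p, 11, c), (p, 11, t), (p, 11, z), (t, 11, c), (t, 11, p), (t, 11, z), (z, 11, c), (z, 11, p), (z, 11, t)}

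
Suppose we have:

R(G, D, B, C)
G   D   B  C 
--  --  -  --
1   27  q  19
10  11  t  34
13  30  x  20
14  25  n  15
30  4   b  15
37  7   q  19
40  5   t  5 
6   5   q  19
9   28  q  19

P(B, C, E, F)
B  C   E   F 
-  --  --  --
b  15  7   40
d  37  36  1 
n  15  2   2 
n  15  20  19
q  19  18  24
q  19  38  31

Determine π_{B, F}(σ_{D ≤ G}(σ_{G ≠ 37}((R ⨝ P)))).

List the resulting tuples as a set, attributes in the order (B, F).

{(b, 40), (q, 24), (q, 31)}

R ⋈ P (natural join on B, C): {(1, 27, q, 19, 18, 24), (1, 27, q, 19, 38, 31), (14, 25, n, 15, 2, 2), (14, 25, n, 15, 20, 19), (30, 4, b, 15, 7, 40), (37, 7, q, 19, 18, 24), (37, 7, q, 19, 38, 31), (6, 5, q, 19, 18, 24), (6, 5, q, 19, 38, 31), (9, 28, q, 19, 18, 24), (9, 28, q, 19, 38, 31)}
σ[G ≠ 37]: keep tuples satisfying G ≠ 37 → {(1, 27, q, 19, 18, 24), (1, 27, q, 19, 38, 31), (14, 25, n, 15, 2, 2), (14, 25, n, 15, 20, 19), (30, 4, b, 15, 7, 40), (6, 5, q, 19, 18, 24), (6, 5, q, 19, 38, 31), (9, 28, q, 19, 18, 24), (9, 28, q, 19, 38, 31)}
σ[D ≤ G]: keep tuples satisfying D ≤ G → {(30, 4, b, 15, 7, 40), (6, 5, q, 19, 18, 24), (6, 5, q, 19, 38, 31)}
Projecting to B, F: {(b, 40), (q, 24), (q, 31)}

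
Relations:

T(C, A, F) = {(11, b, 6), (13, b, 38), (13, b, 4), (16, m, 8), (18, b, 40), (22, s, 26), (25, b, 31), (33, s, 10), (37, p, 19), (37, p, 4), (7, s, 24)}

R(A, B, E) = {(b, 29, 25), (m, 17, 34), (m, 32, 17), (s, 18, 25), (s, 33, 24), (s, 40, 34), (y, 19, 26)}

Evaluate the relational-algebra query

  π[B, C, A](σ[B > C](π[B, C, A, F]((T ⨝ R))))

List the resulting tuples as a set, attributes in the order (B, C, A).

{(17, 16, m), (18, 7, s), (29, 11, b), (29, 13, b), (29, 18, b), (29, 25, b), (32, 16, m), (33, 22, s), (33, 7, s), (40, 22, s), (40, 33, s), (40, 7, s)}

T ⋈ R (natural join on A): {(11, b, 6, 29, 25), (13, b, 38, 29, 25), (13, b, 4, 29, 25), (16, m, 8, 17, 34), (16, m, 8, 32, 17), (18, b, 40, 29, 25), (22, s, 26, 18, 25), (22, s, 26, 33, 24), (22, s, 26, 40, 34), (25, b, 31, 29, 25), (33, s, 10, 18, 25), (33, s, 10, 33, 24), (33, s, 10, 40, 34), (7, s, 24, 18, 25), (7, s, 24, 33, 24), (7, s, 24, 40, 34)}
Keep only column(s) B, C, A, F: {(17, 16, m, 8), (18, 22, s, 26), (18, 33, s, 10), (18, 7, s, 24), (29, 11, b, 6), (29, 13, b, 38), (29, 13, b, 4), (29, 18, b, 40), (29, 25, b, 31), (32, 16, m, 8), (33, 22, s, 26), (33, 33, s, 10), (33, 7, s, 24), (40, 22, s, 26), (40, 33, s, 10), (40, 7, s, 24)}
Apply σ_{B > C}; surviving tuples: {(17, 16, m, 8), (18, 7, s, 24), (29, 11, b, 6), (29, 13, b, 38), (29, 13, b, 4), (29, 18, b, 40), (29, 25, b, 31), (32, 16, m, 8), (33, 22, s, 26), (33, 7, s, 24), (40, 22, s, 26), (40, 33, s, 10), (40, 7, s, 24)}
Keep only column(s) B, C, A (1 duplicate(s) eliminated): {(17, 16, m), (18, 7, s), (29, 11, b), (29, 13, b), (29, 18, b), (29, 25, b), (32, 16, m), (33, 22, s), (33, 7, s), (40, 22, s), (40, 33, s), (40, 7, s)}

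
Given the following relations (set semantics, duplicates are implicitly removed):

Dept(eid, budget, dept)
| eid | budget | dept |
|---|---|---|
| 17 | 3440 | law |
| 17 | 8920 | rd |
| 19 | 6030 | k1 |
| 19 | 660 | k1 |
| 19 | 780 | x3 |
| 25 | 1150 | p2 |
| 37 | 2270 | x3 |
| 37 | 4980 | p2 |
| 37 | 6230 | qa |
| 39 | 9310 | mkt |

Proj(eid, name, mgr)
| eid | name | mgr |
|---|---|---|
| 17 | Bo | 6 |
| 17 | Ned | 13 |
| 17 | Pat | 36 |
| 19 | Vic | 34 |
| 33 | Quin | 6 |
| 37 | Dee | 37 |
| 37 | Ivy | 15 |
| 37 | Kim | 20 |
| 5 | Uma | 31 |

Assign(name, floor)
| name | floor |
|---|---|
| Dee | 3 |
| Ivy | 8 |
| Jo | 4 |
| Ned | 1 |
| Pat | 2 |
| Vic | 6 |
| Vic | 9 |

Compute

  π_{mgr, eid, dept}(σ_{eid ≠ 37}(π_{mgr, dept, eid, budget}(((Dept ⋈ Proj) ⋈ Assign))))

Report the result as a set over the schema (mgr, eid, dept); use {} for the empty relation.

{(13, 17, law), (13, 17, rd), (34, 19, k1), (34, 19, x3), (36, 17, law), (36, 17, rd)}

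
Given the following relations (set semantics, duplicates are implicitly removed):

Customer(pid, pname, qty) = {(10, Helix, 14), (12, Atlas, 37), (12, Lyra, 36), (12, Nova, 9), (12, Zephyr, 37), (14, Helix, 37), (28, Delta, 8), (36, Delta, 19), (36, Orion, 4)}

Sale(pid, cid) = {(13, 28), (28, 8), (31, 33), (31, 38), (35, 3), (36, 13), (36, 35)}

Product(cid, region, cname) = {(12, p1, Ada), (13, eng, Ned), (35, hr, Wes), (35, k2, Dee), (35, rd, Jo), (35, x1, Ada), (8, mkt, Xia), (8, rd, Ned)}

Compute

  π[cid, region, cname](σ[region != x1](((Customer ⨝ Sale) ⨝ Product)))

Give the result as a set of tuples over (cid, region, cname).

Natural join on pid: {(28, Delta, 8, 8), (36, Delta, 19, 13), (36, Delta, 19, 35), (36, Orion, 4, 13), (36, Orion, 4, 35)}
Natural join on cid: {(28, Delta, 8, 8, mkt, Xia), (28, Delta, 8, 8, rd, Ned), (36, Delta, 19, 13, eng, Ned), (36, Delta, 19, 35, hr, Wes), (36, Delta, 19, 35, k2, Dee), (36, Delta, 19, 35, rd, Jo), (36, Delta, 19, 35, x1, Ada), (36, Orion, 4, 13, eng, Ned), (36, Orion, 4, 35, hr, Wes), (36, Orion, 4, 35, k2, Dee), (36, Orion, 4, 35, rd, Jo), (36, Orion, 4, 35, x1, Ada)}
Apply σ_{region != x1}; surviving tuples: {(28, Delta, 8, 8, mkt, Xia), (28, Delta, 8, 8, rd, Ned), (36, Delta, 19, 13, eng, Ned), (36, Delta, 19, 35, hr, Wes), (36, Delta, 19, 35, k2, Dee), (36, Delta, 19, 35, rd, Jo), (36, Orion, 4, 13, eng, Ned), (36, Orion, 4, 35, hr, Wes), (36, Orion, 4, 35, k2, Dee), (36, Orion, 4, 35, rd, Jo)}
π_{cid, region, cname} gives {(13, eng, Ned), (35, hr, Wes), (35, k2, Dee), (35, rd, Jo), (8, mkt, Xia), (8, rd, Ned)} (4 duplicate(s) eliminated).

{(13, eng, Ned), (35, hr, Wes), (35, k2, Dee), (35, rd, Jo), (8, mkt, Xia), (8, rd, Ned)}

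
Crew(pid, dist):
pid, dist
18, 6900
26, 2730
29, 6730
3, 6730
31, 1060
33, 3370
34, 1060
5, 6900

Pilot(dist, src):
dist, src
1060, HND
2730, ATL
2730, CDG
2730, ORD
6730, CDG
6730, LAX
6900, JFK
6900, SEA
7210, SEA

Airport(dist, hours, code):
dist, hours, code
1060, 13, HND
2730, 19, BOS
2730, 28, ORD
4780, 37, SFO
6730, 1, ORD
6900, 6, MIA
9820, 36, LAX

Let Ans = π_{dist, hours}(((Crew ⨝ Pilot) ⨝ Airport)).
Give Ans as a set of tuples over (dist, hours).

Crew ⋈ Pilot (natural join on dist): {(18, 6900, JFK), (18, 6900, SEA), (26, 2730, ATL), (26, 2730, CDG), (26, 2730, ORD), (29, 6730, CDG), (29, 6730, LAX), (3, 6730, CDG), (3, 6730, LAX), (31, 1060, HND), (34, 1060, HND), (5, 6900, JFK), (5, 6900, SEA)}
(Crew ⨝ Pilot) ⋈ Airport (natural join on dist): {(18, 6900, JFK, 6, MIA), (18, 6900, SEA, 6, MIA), (26, 2730, ATL, 19, BOS), (26, 2730, ATL, 28, ORD), (26, 2730, CDG, 19, BOS), (26, 2730, CDG, 28, ORD), (26, 2730, ORD, 19, BOS), (26, 2730, ORD, 28, ORD), (29, 6730, CDG, 1, ORD), (29, 6730, LAX, 1, ORD), (3, 6730, CDG, 1, ORD), (3, 6730, LAX, 1, ORD), (31, 1060, HND, 13, HND), (34, 1060, HND, 13, HND), (5, 6900, JFK, 6, MIA), (5, 6900, SEA, 6, MIA)}
Keep only column(s) dist, hours (11 duplicate(s) eliminated): {(1060, 13), (2730, 19), (2730, 28), (6730, 1), (6900, 6)}

{(1060, 13), (2730, 19), (2730, 28), (6730, 1), (6900, 6)}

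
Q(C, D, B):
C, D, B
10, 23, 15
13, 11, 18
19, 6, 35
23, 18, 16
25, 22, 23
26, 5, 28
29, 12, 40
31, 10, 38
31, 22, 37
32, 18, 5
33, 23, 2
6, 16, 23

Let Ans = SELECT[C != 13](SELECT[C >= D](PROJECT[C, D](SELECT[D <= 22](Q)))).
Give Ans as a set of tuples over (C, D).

σ[D <= 22]: keep tuples satisfying D <= 22 → {(13, 11, 18), (19, 6, 35), (23, 18, 16), (25, 22, 23), (26, 5, 28), (29, 12, 40), (31, 10, 38), (31, 22, 37), (32, 18, 5), (6, 16, 23)}
π_{C, D} gives {(13, 11), (19, 6), (23, 18), (25, 22), (26, 5), (29, 12), (31, 10), (31, 22), (32, 18), (6, 16)}.
σ[C >= D]: keep tuples satisfying C >= D → {(13, 11), (19, 6), (23, 18), (25, 22), (26, 5), (29, 12), (31, 10), (31, 22), (32, 18)}
σ[C != 13]: keep tuples satisfying C != 13 → {(19, 6), (23, 18), (25, 22), (26, 5), (29, 12), (31, 10), (31, 22), (32, 18)}

{(19, 6), (23, 18), (25, 22), (26, 5), (29, 12), (31, 10), (31, 22), (32, 18)}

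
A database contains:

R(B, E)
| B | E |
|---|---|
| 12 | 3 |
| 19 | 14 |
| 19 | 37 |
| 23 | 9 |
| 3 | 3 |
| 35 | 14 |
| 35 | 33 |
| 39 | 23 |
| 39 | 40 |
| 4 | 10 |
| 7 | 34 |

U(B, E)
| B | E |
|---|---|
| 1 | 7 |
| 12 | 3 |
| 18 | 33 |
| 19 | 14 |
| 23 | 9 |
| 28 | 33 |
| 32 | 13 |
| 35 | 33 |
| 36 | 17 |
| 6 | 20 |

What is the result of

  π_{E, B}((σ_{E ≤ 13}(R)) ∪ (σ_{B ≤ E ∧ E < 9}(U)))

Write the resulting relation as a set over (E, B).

{(10, 4), (3, 12), (3, 3), (7, 1), (9, 23)}

Selection E ≤ 13: {(12, 3), (23, 9), (3, 3), (4, 10)}
Selection B ≤ E ∧ E < 9: {(1, 7)}
Set union of the two operands is {(1, 7), (12, 3), (23, 9), (3, 3), (4, 10)}.
π[E, B]: project onto (E, B) → {(10, 4), (3, 12), (3, 3), (7, 1), (9, 23)}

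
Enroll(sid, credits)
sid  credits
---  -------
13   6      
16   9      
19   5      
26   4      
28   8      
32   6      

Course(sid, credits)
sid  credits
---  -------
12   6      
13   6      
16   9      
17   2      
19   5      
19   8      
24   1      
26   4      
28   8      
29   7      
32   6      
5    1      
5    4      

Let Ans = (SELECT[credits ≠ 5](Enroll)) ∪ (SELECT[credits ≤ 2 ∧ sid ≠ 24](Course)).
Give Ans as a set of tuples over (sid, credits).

{(13, 6), (16, 9), (17, 2), (26, 4), (28, 8), (32, 6), (5, 1)}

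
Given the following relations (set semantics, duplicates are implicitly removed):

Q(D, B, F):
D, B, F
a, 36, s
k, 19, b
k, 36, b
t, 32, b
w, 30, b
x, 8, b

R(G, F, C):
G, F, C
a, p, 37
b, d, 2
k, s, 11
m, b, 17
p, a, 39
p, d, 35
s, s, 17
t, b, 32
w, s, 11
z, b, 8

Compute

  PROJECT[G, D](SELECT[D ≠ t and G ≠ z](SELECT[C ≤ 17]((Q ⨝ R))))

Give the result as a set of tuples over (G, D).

{(k, a), (m, k), (m, w), (m, x), (s, a), (w, a)}

Joining Q and R on F yields {(a, 36, s, k, 11), (a, 36, s, s, 17), (a, 36, s, w, 11), (k, 19, b, m, 17), (k, 19, b, t, 32), (k, 19, b, z, 8), (k, 36, b, m, 17), (k, 36, b, t, 32), (k, 36, b, z, 8), (t, 32, b, m, 17), (t, 32, b, t, 32), (t, 32, b, z, 8), (w, 30, b, m, 17), (w, 30, b, t, 32), (w, 30, b, z, 8), (x, 8, b, m, 17), (x, 8, b, t, 32), (x, 8, b, z, 8)}.
σ[C ≤ 17]: keep tuples satisfying C ≤ 17 → {(a, 36, s, k, 11), (a, 36, s, s, 17), (a, 36, s, w, 11), (k, 19, b, m, 17), (k, 19, b, z, 8), (k, 36, b, m, 17), (k, 36, b, z, 8), (t, 32, b, m, 17), (t, 32, b, z, 8), (w, 30, b, m, 17), (w, 30, b, z, 8), (x, 8, b, m, 17), (x, 8, b, z, 8)}
σ[D ≠ t and G ≠ z]: keep tuples satisfying D ≠ t and G ≠ z → {(a, 36, s, k, 11), (a, 36, s, s, 17), (a, 36, s, w, 11), (k, 19, b, m, 17), (k, 36, b, m, 17), (w, 30, b, m, 17), (x, 8, b, m, 17)}
Keep only column(s) G, D (1 duplicate(s) eliminated): {(k, a), (m, k), (m, w), (m, x), (s, a), (w, a)}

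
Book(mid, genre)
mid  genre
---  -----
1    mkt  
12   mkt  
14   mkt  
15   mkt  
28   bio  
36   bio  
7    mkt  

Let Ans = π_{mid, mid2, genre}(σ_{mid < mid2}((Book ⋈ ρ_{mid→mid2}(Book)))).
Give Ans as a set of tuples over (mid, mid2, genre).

ρ[mid→mid2]: schema becomes (mid2, genre); tuples unchanged.
Joining Book and ρ_{mid→mid2}(Book) on genre yields {(1, mkt, 1), (1, mkt, 12), (1, mkt, 14), (1, mkt, 15), (1, mkt, 7), (12, mkt, 1), (12, mkt, 12), (12, mkt, 14), (12, mkt, 15), (12, mkt, 7), (14, mkt, 1), (14, mkt, 12), (14, mkt, 14), (14, mkt, 15), (14, mkt, 7), (15, mkt, 1), (15, mkt, 12), (15, mkt, 14), (15, mkt, 15), (15, mkt, 7), (28, bio, 28), (28, bio, 36), (36, bio, 28), (36, bio, 36), (7, mkt, 1), (7, mkt, 12), (7, mkt, 14), (7, mkt, 15), (7, mkt, 7)}.
Apply σ_{mid < mid2}; surviving tuples: {(1, mkt, 12), (1, mkt, 14), (1, mkt, 15), (1, mkt, 7), (12, mkt, 14), (12, mkt, 15), (14, mkt, 15), (28, bio, 36), (7, mkt, 12), (7, mkt, 14), (7, mkt, 15)}
π[mid, mid2, genre]: project onto (mid, mid2, genre) → {(1, 12, mkt), (1, 14, mkt), (1, 15, mkt), (1, 7, mkt), (12, 14, mkt), (12, 15, mkt), (14, 15, mkt), (28, 36, bio), (7, 12, mkt), (7, 14, mkt), (7, 15, mkt)}

{(1, 12, mkt), (1, 14, mkt), (1, 15, mkt), (1, 7, mkt), (12, 14, mkt), (12, 15, mkt), (14, 15, mkt), (28, 36, bio), (7, 12, mkt), (7, 14, mkt), (7, 15, mkt)}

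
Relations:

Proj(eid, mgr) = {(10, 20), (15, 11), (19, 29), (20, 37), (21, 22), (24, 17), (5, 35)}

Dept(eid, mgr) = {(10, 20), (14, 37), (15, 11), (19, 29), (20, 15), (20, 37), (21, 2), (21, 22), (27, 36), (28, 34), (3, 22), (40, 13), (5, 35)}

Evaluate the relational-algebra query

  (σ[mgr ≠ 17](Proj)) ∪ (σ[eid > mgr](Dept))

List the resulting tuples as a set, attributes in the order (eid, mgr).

{(10, 20), (15, 11), (19, 29), (20, 15), (20, 37), (21, 2), (21, 22), (40, 13), (5, 35)}

σ[mgr ≠ 17]: keep tuples satisfying mgr ≠ 17 → {(10, 20), (15, 11), (19, 29), (20, 37), (21, 22), (5, 35)}
σ[eid > mgr]: keep tuples satisfying eid > mgr → {(15, 11), (20, 15), (21, 2), (40, 13)}
Taking the union: {(10, 20), (15, 11), (19, 29), (20, 15), (20, 37), (21, 2), (21, 22), (40, 13), (5, 35)}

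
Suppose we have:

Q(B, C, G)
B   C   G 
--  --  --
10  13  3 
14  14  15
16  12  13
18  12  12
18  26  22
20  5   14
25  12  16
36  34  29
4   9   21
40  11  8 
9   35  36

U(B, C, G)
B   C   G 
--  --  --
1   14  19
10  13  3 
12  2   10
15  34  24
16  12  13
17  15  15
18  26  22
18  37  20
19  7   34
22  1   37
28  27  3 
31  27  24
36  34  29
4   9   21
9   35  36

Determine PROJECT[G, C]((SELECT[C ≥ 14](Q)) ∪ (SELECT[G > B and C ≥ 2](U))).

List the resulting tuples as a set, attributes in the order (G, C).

{(15, 14), (19, 14), (20, 37), (21, 9), (22, 26), (24, 34), (29, 34), (34, 7), (36, 35)}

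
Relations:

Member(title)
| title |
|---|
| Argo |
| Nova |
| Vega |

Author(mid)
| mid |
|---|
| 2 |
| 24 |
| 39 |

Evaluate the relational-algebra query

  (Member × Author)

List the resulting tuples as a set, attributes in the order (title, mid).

{(Argo, 2), (Argo, 24), (Argo, 39), (Nova, 2), (Nova, 24), (Nova, 39), (Vega, 2), (Vega, 24), (Vega, 39)}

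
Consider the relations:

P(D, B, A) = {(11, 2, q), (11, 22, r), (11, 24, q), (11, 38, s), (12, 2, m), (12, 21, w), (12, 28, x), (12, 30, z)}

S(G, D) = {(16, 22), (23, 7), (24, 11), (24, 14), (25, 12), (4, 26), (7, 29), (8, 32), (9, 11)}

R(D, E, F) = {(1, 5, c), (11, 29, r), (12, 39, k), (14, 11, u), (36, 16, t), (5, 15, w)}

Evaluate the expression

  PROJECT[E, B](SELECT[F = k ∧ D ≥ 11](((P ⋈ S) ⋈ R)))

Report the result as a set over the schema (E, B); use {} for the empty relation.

Natural join on D: {(11, 2, q, 24), (11, 2, q, 9), (11, 22, r, 24), (11, 22, r, 9), (11, 24, q, 24), (11, 24, q, 9), (11, 38, s, 24), (11, 38, s, 9), (12, 2, m, 25), (12, 21, w, 25), (12, 28, x, 25), (12, 30, z, 25)}
Natural join on D: {(11, 2, q, 24, 29, r), (11, 2, q, 9, 29, r), (11, 22, r, 24, 29, r), (11, 22, r, 9, 29, r), (11, 24, q, 24, 29, r), (11, 24, q, 9, 29, r), (11, 38, s, 24, 29, r), (11, 38, s, 9, 29, r), (12, 2, m, 25, 39, k), (12, 21, w, 25, 39, k), (12, 28, x, 25, 39, k), (12, 30, z, 25, 39, k)}
σ[F = k ∧ D ≥ 11]: keep tuples satisfying F = k ∧ D ≥ 11 → {(12, 2, m, 25, 39, k), (12, 21, w, 25, 39, k), (12, 28, x, 25, 39, k), (12, 30, z, 25, 39, k)}
Projecting to E, B: {(39, 2), (39, 21), (39, 28), (39, 30)}

{(39, 2), (39, 21), (39, 28), (39, 30)}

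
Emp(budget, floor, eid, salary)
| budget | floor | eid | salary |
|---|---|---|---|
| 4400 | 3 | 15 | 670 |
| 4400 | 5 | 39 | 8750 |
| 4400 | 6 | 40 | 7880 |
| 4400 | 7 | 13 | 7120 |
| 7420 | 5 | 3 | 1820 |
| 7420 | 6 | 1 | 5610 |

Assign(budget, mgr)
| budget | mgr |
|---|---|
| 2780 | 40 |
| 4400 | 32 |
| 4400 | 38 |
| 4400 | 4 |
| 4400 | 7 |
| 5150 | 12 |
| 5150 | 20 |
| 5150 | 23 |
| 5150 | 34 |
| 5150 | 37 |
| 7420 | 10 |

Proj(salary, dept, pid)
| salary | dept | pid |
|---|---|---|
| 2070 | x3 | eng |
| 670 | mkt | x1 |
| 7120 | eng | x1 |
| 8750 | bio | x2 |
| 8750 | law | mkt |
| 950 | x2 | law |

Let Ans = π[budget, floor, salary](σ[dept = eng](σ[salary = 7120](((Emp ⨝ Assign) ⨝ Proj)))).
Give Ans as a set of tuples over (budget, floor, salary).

Joining Emp and Assign on budget yields {(4400, 3, 15, 670, 32), (4400, 3, 15, 670, 38), (4400, 3, 15, 670, 4), (4400, 3, 15, 670, 7), (4400, 5, 39, 8750, 32), (4400, 5, 39, 8750, 38), (4400, 5, 39, 8750, 4), (4400, 5, 39, 8750, 7), (4400, 6, 40, 7880, 32), (4400, 6, 40, 7880, 38), (4400, 6, 40, 7880, 4), (4400, 6, 40, 7880, 7), (4400, 7, 13, 7120, 32), (4400, 7, 13, 7120, 38), (4400, 7, 13, 7120, 4), (4400, 7, 13, 7120, 7), (7420, 5, 3, 1820, 10), (7420, 6, 1, 5610, 10)}.
Joining (Emp ⨝ Assign) and Proj on salary yields {(4400, 3, 15, 670, 32, mkt, x1), (4400, 3, 15, 670, 38, mkt, x1), (4400, 3, 15, 670, 4, mkt, x1), (4400, 3, 15, 670, 7, mkt, x1), (4400, 5, 39, 8750, 32, bio, x2), (4400, 5, 39, 8750, 32, law, mkt), (4400, 5, 39, 8750, 38, bio, x2), (4400, 5, 39, 8750, 38, law, mkt), (4400, 5, 39, 8750, 4, bio, x2), (4400, 5, 39, 8750, 4, law, mkt), (4400, 5, 39, 8750, 7, bio, x2), (4400, 5, 39, 8750, 7, law, mkt), (4400, 7, 13, 7120, 32, eng, x1), (4400, 7, 13, 7120, 38, eng, x1), (4400, 7, 13, 7120, 4, eng, x1), (4400, 7, 13, 7120, 7, eng, x1)}.
σ[salary = 7120]: keep tuples satisfying salary = 7120 → {(4400, 7, 13, 7120, 32, eng, x1), (4400, 7, 13, 7120, 38, eng, x1), (4400, 7, 13, 7120, 4, eng, x1), (4400, 7, 13, 7120, 7, eng, x1)}
σ[dept = eng]: keep tuples satisfying dept = eng → {(4400, 7, 13, 7120, 32, eng, x1), (4400, 7, 13, 7120, 38, eng, x1), (4400, 7, 13, 7120, 4, eng, x1), (4400, 7, 13, 7120, 7, eng, x1)}
Projecting to budget, floor, salary (3 duplicate(s) eliminated): {(4400, 7, 7120)}

{(4400, 7, 7120)}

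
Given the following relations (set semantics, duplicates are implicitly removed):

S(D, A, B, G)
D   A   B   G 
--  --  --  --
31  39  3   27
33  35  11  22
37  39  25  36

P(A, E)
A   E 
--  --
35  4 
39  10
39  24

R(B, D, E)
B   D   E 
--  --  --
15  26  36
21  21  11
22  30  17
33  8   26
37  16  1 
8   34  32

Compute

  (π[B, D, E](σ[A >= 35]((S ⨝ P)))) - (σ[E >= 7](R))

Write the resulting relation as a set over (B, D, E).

Joining S and P on A yields {(31, 39, 3, 27, 10), (31, 39, 3, 27, 24), (33, 35, 11, 22, 4), (37, 39, 25, 36, 10), (37, 39, 25, 36, 24)}.
Apply σ_{A >= 35}; surviving tuples: {(31, 39, 3, 27, 10), (31, 39, 3, 27, 24), (33, 35, 11, 22, 4), (37, 39, 25, 36, 10), (37, 39, 25, 36, 24)}
π_{B, D, E} gives {(11, 33, 4), (25, 37, 10), (25, 37, 24), (3, 31, 10), (3, 31, 24)}.
Apply σ_{E >= 7}; surviving tuples: {(15, 26, 36), (21, 21, 11), (22, 30, 17), (33, 8, 26), (8, 34, 32)}
Taking the difference: {(11, 33, 4), (25, 37, 10), (25, 37, 24), (3, 31, 10), (3, 31, 24)}

{(11, 33, 4), (25, 37, 10), (25, 37, 24), (3, 31, 10), (3, 31, 24)}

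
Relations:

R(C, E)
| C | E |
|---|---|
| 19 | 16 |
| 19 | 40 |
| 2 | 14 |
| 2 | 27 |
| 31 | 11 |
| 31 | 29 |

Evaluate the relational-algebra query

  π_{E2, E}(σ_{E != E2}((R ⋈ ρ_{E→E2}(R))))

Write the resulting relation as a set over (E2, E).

ρ[E→E2]: schema becomes (C, E2); tuples unchanged.
Natural join on C: {(19, 16, 16), (19, 16, 40), (19, 40, 16), (19, 40, 40), (2, 14, 14), (2, 14, 27), (2, 27, 14), (2, 27, 27), (31, 11, 11), (31, 11, 29), (31, 29, 11), (31, 29, 29)}
σ[E != E2]: keep tuples satisfying E != E2 → {(19, 16, 40), (19, 40, 16), (2, 14, 27), (2, 27, 14), (31, 11, 29), (31, 29, 11)}
π[E2, E]: project onto (E2, E) → {(11, 29), (14, 27), (16, 40), (27, 14), (29, 11), (40, 16)}

{(11, 29), (14, 27), (16, 40), (27, 14), (29, 11), (40, 16)}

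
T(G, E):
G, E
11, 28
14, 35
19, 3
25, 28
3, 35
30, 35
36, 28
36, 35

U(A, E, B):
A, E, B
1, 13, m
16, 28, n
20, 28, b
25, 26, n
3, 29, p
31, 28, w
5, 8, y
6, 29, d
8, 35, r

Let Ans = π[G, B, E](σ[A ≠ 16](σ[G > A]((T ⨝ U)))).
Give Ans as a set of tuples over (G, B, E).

{(14, r, 35), (25, b, 28), (30, r, 35), (36, b, 28), (36, r, 35), (36, w, 28)}

T ⋈ U (natural join on E): {(11, 28, 16, n), (11, 28, 20, b), (11, 28, 31, w), (14, 35, 8, r), (25, 28, 16, n), (25, 28, 20, b), (25, 28, 31, w), (3, 35, 8, r), (30, 35, 8, r), (36, 28, 16, n), (36, 28, 20, b), (36, 28, 31, w), (36, 35, 8, r)}
Selection G > A: {(14, 35, 8, r), (25, 28, 16, n), (25, 28, 20, b), (30, 35, 8, r), (36, 28, 16, n), (36, 28, 20, b), (36, 28, 31, w), (36, 35, 8, r)}
Selection A ≠ 16: {(14, 35, 8, r), (25, 28, 20, b), (30, 35, 8, r), (36, 28, 20, b), (36, 28, 31, w), (36, 35, 8, r)}
π[G, B, E]: project onto (G, B, E) → {(14, r, 35), (25, b, 28), (30, r, 35), (36, b, 28), (36, r, 35), (36, w, 28)}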